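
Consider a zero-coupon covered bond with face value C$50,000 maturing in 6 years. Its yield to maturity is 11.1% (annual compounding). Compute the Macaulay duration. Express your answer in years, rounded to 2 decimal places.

6.00 years

A zero-coupon bond has a single cash flow at maturity, so its Macaulay duration equals its maturity: 6 years.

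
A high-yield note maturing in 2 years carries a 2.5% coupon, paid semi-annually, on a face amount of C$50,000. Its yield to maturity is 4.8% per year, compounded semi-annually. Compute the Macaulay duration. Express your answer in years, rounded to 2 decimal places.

Periodic yield y = 0.024. Discount each cash flow and weight by its period:
  t   CF        PV=CF/(1+0.024)^t    t·PV
  1       625.00       610.3516       610.3516
  2       625.00       596.0464     1,192.0929
  3       625.00       582.0766     1,746.2298
  4    50,625.00    46,043.1693   184,172.6771
  Σ                 47,831.6439   187,721.3514
Price P = Σ PV = 47,831.6439.
Macaulay duration = Σ(t·PV) / P = 187,721.3514 / 47,831.6439 = 3.92463 half-year periods.
In years: 3.92463 / 2 = 1.96231 years.

1.96 years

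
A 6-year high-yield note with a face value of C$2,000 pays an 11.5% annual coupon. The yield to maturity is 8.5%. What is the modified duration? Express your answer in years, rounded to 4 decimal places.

4.3678 years

Periodic yield y = 0.085. First find Macaulay duration:
  t   CF        PV=CF/(1+0.085)^t    t·PV
  1       230.00       211.9816       211.9816
  2       230.00       195.3747       390.7494
  3       230.00       180.0689       540.2066
  4       230.00       165.9621       663.8483
  5       230.00       152.9604       764.8022
  6     2,230.00     1,366.8676     8,201.2053
  Σ                  2,273.2152    10,772.7935
P = 2,273.2152; Macaulay duration = 10,772.7935 / 2,273.2152 = 4.73901 years.
Modified duration = D_Mac / (1 + y) = 4.73901 / 1.085 = 4.36775 years.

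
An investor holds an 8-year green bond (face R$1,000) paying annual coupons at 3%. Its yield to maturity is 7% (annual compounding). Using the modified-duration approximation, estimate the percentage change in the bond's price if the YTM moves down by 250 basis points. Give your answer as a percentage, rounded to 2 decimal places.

Periodic yield y = 0.07. Modified duration first:
  t   CF        PV=CF/(1+0.07)^t    t·PV
  1        30.00        28.0374        28.0374
  2        30.00        26.2032        52.4063
  3        30.00        24.4889        73.4668
  4        30.00        22.8869        91.5474
  5        30.00        21.3896       106.9479
  6        30.00        19.9903       119.9416
  7        30.00        18.6825       130.7774
  8     1,030.00       599.4694     4,795.7550
  Σ                    761.1481     5,398.8799
P = 761.1481; D_Mac = 7.09307 yrs; D_mod = 7.09307/(1+0.07) = 6.62904 yrs.
ΔP/P ≈ -D_mod · Δy = -6.62904 × (-0.025) = +0.165726 = +16.5726%.

+16.57%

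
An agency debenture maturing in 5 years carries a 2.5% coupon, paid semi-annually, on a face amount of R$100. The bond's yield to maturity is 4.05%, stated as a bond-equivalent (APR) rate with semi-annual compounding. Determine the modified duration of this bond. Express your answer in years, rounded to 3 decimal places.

Periodic yield y = 0.02025. First find Macaulay duration:
  t   CF        PV=CF/(1+0.02025)^t    t·PV
  1         1.25         1.2252         1.2252
  2         1.25         1.2009         2.4017
  3         1.25         1.1770         3.5311
  4         1.25         1.1537         4.6147
  5         1.25         1.1308         5.6539
  6         1.25         1.1083         6.6500
  7         1.25         1.0863         7.6043
  8         1.25         1.0648         8.5182
  9         1.25         1.0436         9.3928
  10      101.25        82.8570       828.5696
  Σ                     93.0476       878.1615
P = 93.0476; Macaulay duration = 878.1615 / 93.0476 = 9.43777 half-year periods = 4.71888 years.
Modified duration = D_Mac / (1 + y) = 4.71888 / 1.02025 = 4.62522 years.

4.625 years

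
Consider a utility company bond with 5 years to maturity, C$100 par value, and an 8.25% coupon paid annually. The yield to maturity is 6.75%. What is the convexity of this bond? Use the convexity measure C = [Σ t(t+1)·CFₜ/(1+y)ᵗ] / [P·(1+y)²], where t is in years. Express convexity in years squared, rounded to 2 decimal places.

With y = 0.0675:
  t   CF        PV=CF/(1+0.0675)^t    t·PV        t(t+1)·PV
  1         8.25         7.7283         7.7283          15.4567
  2         8.25         7.2397        14.4793          43.4380
  3         8.25         6.7819        20.3456          81.3826
  4         8.25         6.3531        25.4122         127.0610
  5       108.25        78.0888       390.4438       2,342.6626
  Σ                    106.1917       458.4093       2,610.0009
P = 106.1917.
Convexity = Σ t(t+1)·PV / [P·(1+y)²] = 2,610.0009 / (106.1917 × 1.139556) = 21.56822.

21.57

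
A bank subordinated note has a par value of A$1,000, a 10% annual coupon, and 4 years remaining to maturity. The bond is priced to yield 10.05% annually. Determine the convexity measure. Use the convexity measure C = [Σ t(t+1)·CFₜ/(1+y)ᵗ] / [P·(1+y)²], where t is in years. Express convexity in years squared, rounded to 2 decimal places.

With y = 0.1005:
  t   CF        PV=CF/(1+0.1005)^t    t·PV        t(t+1)·PV
  1       100.00        90.8678        90.8678         181.7356
  2       100.00        82.5695       165.1391         495.4173
  3       100.00        75.0291       225.0874         900.3495
  4     1,100.00       749.9503     2,999.8013      14,999.0065
  Σ                    998.4168     3,480.8955      16,576.5088
P = 998.4168.
Convexity = Σ t(t+1)·PV / [P·(1+y)²] = 16,576.5088 / (998.4168 × 1.211100) = 13.70885.

13.71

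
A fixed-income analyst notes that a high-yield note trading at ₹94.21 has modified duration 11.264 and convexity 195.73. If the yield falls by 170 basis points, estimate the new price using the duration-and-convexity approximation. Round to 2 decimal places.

Duration effect: -D_mod·Δy = -11.264 × (-0.017) = +0.191488
Convexity effect: ½·C·(Δy)² = 0.5 × 195.73 × (-0.017)² = +0.028282985
ΔP/P ≈ +0.191488 + 0.028282985 = +0.219770985
New price ≈ 94.21 × (1 + 0.219770985) = 114.91462449685.

₹114.91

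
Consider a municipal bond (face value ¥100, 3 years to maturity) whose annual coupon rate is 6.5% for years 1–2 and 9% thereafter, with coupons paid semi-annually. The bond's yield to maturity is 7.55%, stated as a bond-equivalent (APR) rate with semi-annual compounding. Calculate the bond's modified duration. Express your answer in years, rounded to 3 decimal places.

Periodic yield y = 0.03775. First find Macaulay duration:
  t   CF        PV=CF/(1+0.03775)^t    t·PV
  1         3.25         3.1318         3.1318
  2         3.25         3.0179         6.0357
  3         3.25         2.9081         8.7242
  4         3.25         2.8023        11.2091
  5         4.50         3.7389        18.6947
  6       104.50        83.6681       502.0085
  Σ                     99.2670       549.8041
P = 99.2670; Macaulay duration = 549.8041 / 99.2670 = 5.53864 half-year periods = 2.76932 years.
Modified duration = D_Mac / (1 + y) = 2.76932 / 1.03775 = 2.66858 years.

2.669 years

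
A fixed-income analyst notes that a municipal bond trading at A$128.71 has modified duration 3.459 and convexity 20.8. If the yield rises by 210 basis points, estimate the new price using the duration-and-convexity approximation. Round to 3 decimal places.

Duration effect: -D_mod·Δy = -3.459 × (+0.021) = -0.072639
Convexity effect: ½·C·(Δy)² = 0.5 × 20.8 × (0.021)² = +0.0045864
ΔP/P ≈ -0.072639 + 0.0045864 = -0.0680526
New price ≈ 128.71 × (1 - 0.0680526) = 119.950949854.

A$119.951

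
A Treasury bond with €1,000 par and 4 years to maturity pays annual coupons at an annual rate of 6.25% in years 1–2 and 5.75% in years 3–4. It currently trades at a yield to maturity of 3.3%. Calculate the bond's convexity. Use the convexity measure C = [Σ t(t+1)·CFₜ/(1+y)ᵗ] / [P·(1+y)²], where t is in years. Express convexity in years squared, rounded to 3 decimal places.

16.761

With y = 0.033:
  t   CF        PV=CF/(1+0.033)^t    t·PV        t(t+1)·PV
  1        62.50        60.5034        60.5034         121.0068
  2        62.50        58.5706       117.1411         351.4234
  3        57.50        52.1635       156.4906         625.9622
  4     1,057.50       928.7078     3,714.8312      18,574.1559
  Σ                  1,099.9453     4,048.9662      19,672.5482
P = 1,099.9453.
Convexity = Σ t(t+1)·PV / [P·(1+y)²] = 19,672.5482 / (1,099.9453 × 1.067089) = 16.76057.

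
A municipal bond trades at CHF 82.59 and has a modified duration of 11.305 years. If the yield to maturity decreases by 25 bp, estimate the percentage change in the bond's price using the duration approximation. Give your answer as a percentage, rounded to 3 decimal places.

Duration approximation: ΔP/P ≈ -D_mod · Δy = -11.305 × (-0.0025) = +0.0282625.
As a percentage: +2.82625%.

+2.826%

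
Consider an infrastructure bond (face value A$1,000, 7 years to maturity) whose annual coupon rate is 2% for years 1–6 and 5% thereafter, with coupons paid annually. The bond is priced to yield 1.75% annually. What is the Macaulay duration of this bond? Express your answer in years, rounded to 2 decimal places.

Periodic yield y = 0.0175. Discount each cash flow and weight by its year:
  t   CF        PV=CF/(1+0.0175)^t    t·PV
  1        20.00        19.6560        19.6560
  2        20.00        19.3180        38.6359
  3        20.00        18.9857        56.9571
  4        20.00        18.6592        74.6367
  5        20.00        18.3383        91.6913
  6        20.00        18.0229       108.1371
  7     1,050.00       929.9260     6,509.4818
  Σ                  1,042.9059     6,899.1958
Price P = Σ PV = 1,042.9059.
Macaulay duration = Σ(t·PV) / P = 6,899.1958 / 1,042.9059 = 6.61536 years.

6.62 years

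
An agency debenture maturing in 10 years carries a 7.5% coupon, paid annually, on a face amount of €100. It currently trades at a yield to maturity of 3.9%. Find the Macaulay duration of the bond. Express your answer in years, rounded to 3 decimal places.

7.724 years

Periodic yield y = 0.039. Discount each cash flow and weight by its year:
  t   CF        PV=CF/(1+0.039)^t    t·PV
  1         7.50         7.2185         7.2185
  2         7.50         6.9475        13.8951
  3         7.50         6.6867        20.0602
  4         7.50         6.4357        25.7430
  5         7.50         6.1942        30.9709
  6         7.50         5.9617        35.7700
  7         7.50         5.7379        40.1652
  8         7.50         5.5225        44.1801
  9         7.50         5.3152        47.8370
  10      107.50        73.3252       733.2515
  Σ                    129.3451       999.0916
Price P = Σ PV = 129.3451.
Macaulay duration = Σ(t·PV) / P = 999.0916 / 129.3451 = 7.72423 years.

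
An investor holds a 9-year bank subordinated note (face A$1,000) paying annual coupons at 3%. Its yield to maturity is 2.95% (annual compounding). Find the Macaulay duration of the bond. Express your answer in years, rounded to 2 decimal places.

8.02 years

Periodic yield y = 0.0295. Discount each cash flow and weight by its year:
  t   CF        PV=CF/(1+0.0295)^t    t·PV
  1        30.00        29.1404        29.1404
  2        30.00        28.3054        56.6107
  3        30.00        27.4943        82.4828
  4        30.00        26.7064       106.8257
  5        30.00        25.9412       129.7058
  6        30.00        25.1978       151.1870
  7        30.00        24.4758       171.3306
  8        30.00        23.7744       190.1956
  9     1,030.00       792.8665     7,135.7985
  Σ                  1,003.9021     8,053.2770
Price P = Σ PV = 1,003.9021.
Macaulay duration = Σ(t·PV) / P = 8,053.2770 / 1,003.9021 = 8.02197 years.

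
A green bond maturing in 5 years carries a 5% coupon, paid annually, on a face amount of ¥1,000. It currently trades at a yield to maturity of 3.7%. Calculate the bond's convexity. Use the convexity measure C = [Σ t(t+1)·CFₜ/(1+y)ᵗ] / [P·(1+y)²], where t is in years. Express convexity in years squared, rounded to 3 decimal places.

24.642

With y = 0.037:
  t   CF        PV=CF/(1+0.037)^t    t·PV        t(t+1)·PV
  1        50.00        48.2160        48.2160          96.4320
  2        50.00        46.4957        92.9913         278.9740
  3        50.00        44.8367       134.5101         538.0405
  4        50.00        43.2369       172.9478         864.7389
  5     1,050.00       875.5794     4,377.8968      26,267.3809
  Σ                  1,058.3647     4,826.5621      28,045.5663
P = 1,058.3647.
Convexity = Σ t(t+1)·PV / [P·(1+y)²] = 28,045.5663 / (1,058.3647 × 1.075369) = 24.64174.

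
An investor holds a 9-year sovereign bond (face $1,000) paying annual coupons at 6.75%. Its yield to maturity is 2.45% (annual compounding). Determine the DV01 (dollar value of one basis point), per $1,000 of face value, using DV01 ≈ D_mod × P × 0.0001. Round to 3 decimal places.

Periodic yield y = 0.0245.
  t   CF        PV=CF/(1+0.0245)^t    t·PV
  1        67.50        65.8858        65.8858
  2        67.50        64.3102       128.6204
  3        67.50        62.7723       188.3168
  4        67.50        61.2711       245.0845
  5        67.50        59.8059       299.0295
  6        67.50        58.3757       350.2541
  7        67.50        56.9797       398.8578
  8        67.50        55.6171       444.9365
  9     1,067.50       858.5394     7,726.8544
  Σ                  1,343.5571     9,847.8398
P = 1,343.5571; D_Mac = 7.32968 yrs; D_mod = 7.15439 yrs.
DV01 ≈ 7.15439 × 1,343.5571 × 0.0001 = 0.961234.

$0.961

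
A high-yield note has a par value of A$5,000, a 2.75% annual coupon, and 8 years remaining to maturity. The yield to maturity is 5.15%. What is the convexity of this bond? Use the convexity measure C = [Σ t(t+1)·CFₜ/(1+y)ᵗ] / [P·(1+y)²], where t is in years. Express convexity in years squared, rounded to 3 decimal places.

With y = 0.0515:
  t   CF        PV=CF/(1+0.0515)^t    t·PV        t(t+1)·PV
  1       137.50       130.7656       130.7656         261.5311
  2       137.50       124.3610       248.7220         746.1659
  3       137.50       118.2701       354.8102       1,419.2409
  4       137.50       112.4775       449.9099       2,249.5497
  5       137.50       106.9686       534.8430       3,209.0580
  6       137.50       101.7295       610.3772       4,272.6402
  7       137.50        96.7471       677.2294       5,417.8351
  8     5,137.50     3,437.7763    27,502.2107     247,519.8967
  Σ                  4,229.0956    30,508.8680     265,095.9177
P = 4,229.0956.
Convexity = Σ t(t+1)·PV / [P·(1+y)²] = 265,095.9177 / (4,229.0956 × 1.105652) = 56.69398.

56.694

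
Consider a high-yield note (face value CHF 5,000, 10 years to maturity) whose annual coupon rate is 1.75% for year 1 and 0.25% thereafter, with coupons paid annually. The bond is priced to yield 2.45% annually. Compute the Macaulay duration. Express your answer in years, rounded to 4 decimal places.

9.7141 years

Periodic yield y = 0.0245. Discount each cash flow and weight by its year:
  t   CF        PV=CF/(1+0.0245)^t    t·PV
  1        87.50        85.4075        85.4075
  2        12.50        11.9093        23.8186
  3        12.50        11.6245        34.8735
  4        12.50        11.3465        45.3860
  5        12.50        11.0752        55.3758
  6        12.50        10.8103        64.8619
  7        12.50        10.5518        73.8626
  8        12.50        10.2995        82.3957
  9        12.50        10.0532        90.4784
  10    5,012.50     3,934.9096    39,349.0959
  Σ                  4,107.9873    39,905.5558
Price P = Σ PV = 4,107.9873.
Macaulay duration = Σ(t·PV) / P = 39,905.5558 / 4,107.9873 = 9.71414 years.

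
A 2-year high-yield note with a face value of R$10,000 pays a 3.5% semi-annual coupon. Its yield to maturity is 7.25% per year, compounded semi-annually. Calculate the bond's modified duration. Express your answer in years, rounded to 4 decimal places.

Periodic yield y = 0.03625. First find Macaulay duration:
  t   CF        PV=CF/(1+0.03625)^t    t·PV
  1       175.00       168.8782       168.8782
  2       175.00       162.9705       325.9410
  3       175.00       157.2695       471.8084
  4    10,175.00     8,824.2183    35,296.8732
  Σ                  9,313.3364    36,263.5008
P = 9,313.3364; Macaulay duration = 36,263.5008 / 9,313.3364 = 3.89372 half-year periods = 1.94686 years.
Modified duration = D_Mac / (1 + y) = 1.94686 / 1.03625 = 1.87875 years.

1.8788 years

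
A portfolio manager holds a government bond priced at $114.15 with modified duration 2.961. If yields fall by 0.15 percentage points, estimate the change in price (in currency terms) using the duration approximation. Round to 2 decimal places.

Duration approximation: ΔP/P ≈ -D_mod · Δy = -2.961 × (-0.0015) = +0.0044415.
ΔP ≈ 114.15 × (+0.0044415) = +0.506997225.

+$0.51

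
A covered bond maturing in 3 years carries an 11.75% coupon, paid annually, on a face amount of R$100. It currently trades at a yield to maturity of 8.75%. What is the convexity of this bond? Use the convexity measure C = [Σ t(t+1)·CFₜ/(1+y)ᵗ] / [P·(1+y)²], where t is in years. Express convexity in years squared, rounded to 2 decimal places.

With y = 0.0875:
  t   CF        PV=CF/(1+0.0875)^t    t·PV        t(t+1)·PV
  1        11.75        10.8046        10.8046          21.6092
  2        11.75         9.9353        19.8705          59.6116
  3       111.75        86.8880       260.6640       1,042.6558
  Σ                    107.6278       291.3391       1,123.8766
P = 107.6278.
Convexity = Σ t(t+1)·PV / [P·(1+y)²] = 1,123.8766 / (107.6278 × 1.182656) = 8.82949.

8.83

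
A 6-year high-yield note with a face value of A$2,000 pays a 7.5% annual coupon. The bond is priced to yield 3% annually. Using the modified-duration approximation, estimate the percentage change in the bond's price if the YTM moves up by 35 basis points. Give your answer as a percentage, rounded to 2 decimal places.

-1.75%

Periodic yield y = 0.03. Modified duration first:
  t   CF        PV=CF/(1+0.03)^t    t·PV
  1       150.00       145.6311       145.6311
  2       150.00       141.3894       282.7788
  3       150.00       137.2712       411.8137
  4       150.00       133.2731       533.0922
  5       150.00       129.3913       646.9566
  6     2,150.00     1,800.5912    10,803.5469
  Σ                  2,487.5472    12,823.8193
P = 2,487.5472; D_Mac = 5.15521 yrs; D_mod = 5.15521/(1+0.03) = 5.00505 yrs.
ΔP/P ≈ -D_mod · Δy = -5.00505 × (+0.0035) = -0.017518 = -1.7518%.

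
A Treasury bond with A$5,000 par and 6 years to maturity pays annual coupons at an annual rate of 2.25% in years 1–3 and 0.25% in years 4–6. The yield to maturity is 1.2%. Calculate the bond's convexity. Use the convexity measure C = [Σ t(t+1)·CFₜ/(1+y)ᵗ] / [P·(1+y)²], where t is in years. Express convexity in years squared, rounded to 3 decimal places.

With y = 0.012:
  t   CF        PV=CF/(1+0.012)^t    t·PV        t(t+1)·PV
  1       112.50       111.1660       111.1660         222.3320
  2       112.50       109.8478       219.6957         659.0870
  3       112.50       108.5453       325.6359       1,302.5435
  4        12.50        11.9176        47.6703         238.3515
  5        12.50        11.7763        58.8813         353.2879
  6     5,012.50     4,666.2855    27,997.7132     195,983.9926
  Σ                  5,019.5385    28,760.7624     198,759.5945
P = 5,019.5385.
Convexity = Σ t(t+1)·PV / [P·(1+y)²] = 198,759.5945 / (5,019.5385 × 1.024144) = 38.66369.

38.664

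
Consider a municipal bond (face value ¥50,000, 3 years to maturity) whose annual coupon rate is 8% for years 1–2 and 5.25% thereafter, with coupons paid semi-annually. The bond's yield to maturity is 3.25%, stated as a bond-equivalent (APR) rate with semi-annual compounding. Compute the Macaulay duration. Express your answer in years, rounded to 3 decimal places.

2.745 years

Periodic yield y = 0.01625. Discount each cash flow and weight by its period:
  t   CF        PV=CF/(1+0.01625)^t    t·PV
  1     2,000.00     1,968.0197     1,968.0197
  2     2,000.00     1,936.5507     3,873.1015
  3     2,000.00     1,905.5850     5,716.7549
  4     2,000.00     1,875.1144     7,500.4575
  5     1,312.50     1,210.8672     6,054.3361
  6    51,312.50    46,582.1815   279,493.0888
  Σ                 55,478.3184   304,605.7584
Price P = Σ PV = 55,478.3184.
Macaulay duration = Σ(t·PV) / P = 304,605.7584 / 55,478.3184 = 5.49054 half-year periods.
In years: 5.49054 / 2 = 2.74527 years.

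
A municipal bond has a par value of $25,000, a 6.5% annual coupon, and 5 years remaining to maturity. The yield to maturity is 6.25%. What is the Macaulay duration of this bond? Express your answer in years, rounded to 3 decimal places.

Periodic yield y = 0.0625. Discount each cash flow and weight by its year:
  t   CF        PV=CF/(1+0.0625)^t    t·PV
  1     1,625.00     1,529.4118     1,529.4118
  2     1,625.00     1,439.4464     2,878.8927
  3     1,625.00     1,354.7731     4,064.3192
  4     1,625.00     1,275.0805     5,100.3221
  5    26,625.00    19,662.7801    98,313.9006
  Σ                 25,261.4918   111,886.8464
Price P = Σ PV = 25,261.4918.
Macaulay duration = Σ(t·PV) / P = 111,886.8464 / 25,261.4918 = 4.42915 years.

4.429 years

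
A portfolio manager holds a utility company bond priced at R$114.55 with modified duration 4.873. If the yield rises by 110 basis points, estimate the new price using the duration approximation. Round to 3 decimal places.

R$108.410

Duration approximation: ΔP/P ≈ -D_mod · Δy = -4.873 × (+0.011) = -0.053603.
New price ≈ 114.55 × (1 - 0.053603) = 108.40977635.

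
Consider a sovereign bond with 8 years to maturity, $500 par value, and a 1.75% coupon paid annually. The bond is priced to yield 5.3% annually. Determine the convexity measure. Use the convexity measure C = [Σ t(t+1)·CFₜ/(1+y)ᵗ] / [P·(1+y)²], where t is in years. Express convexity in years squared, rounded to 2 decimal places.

59.11

With y = 0.053:
  t   CF        PV=CF/(1+0.053)^t    t·PV        t(t+1)·PV
  1         8.75         8.3096         8.3096          16.6192
  2         8.75         7.8914        15.7827          47.3481
  3         8.75         7.4942        22.4825          89.9299
  4         8.75         7.1170        28.4678         142.3392
  5         8.75         6.7587        33.7937         202.7624
  6         8.75         6.4186        38.5114         269.5797
  7         8.75         6.0955        42.6685         341.3481
  8       508.75       336.5716     2,692.5727      24,233.1544
  Σ                    386.6565     2,882.5890      25,343.0810
P = 386.6565.
Convexity = Σ t(t+1)·PV / [P·(1+y)²] = 25,343.0810 / (386.6565 × 1.108809) = 59.11224.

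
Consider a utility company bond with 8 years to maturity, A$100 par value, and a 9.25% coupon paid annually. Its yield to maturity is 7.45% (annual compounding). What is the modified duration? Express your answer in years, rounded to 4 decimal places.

Periodic yield y = 0.0745. First find Macaulay duration:
  t   CF        PV=CF/(1+0.0745)^t    t·PV
  1         9.25         8.6087         8.6087
  2         9.25         8.0118        16.0236
  3         9.25         7.4563        22.3689
  4         9.25         6.9393        27.7572
  5         9.25         6.4582        32.2909
  6         9.25         6.0104        36.0624
  7         9.25         5.5937        39.1557
  8       109.25        61.4851       491.8810
  Σ                    110.5634       674.1483
P = 110.5634; Macaulay duration = 674.1483 / 110.5634 = 6.09739 years.
Modified duration = D_Mac / (1 + y) = 6.09739 / 1.0745 = 5.67463 years.

5.6746 years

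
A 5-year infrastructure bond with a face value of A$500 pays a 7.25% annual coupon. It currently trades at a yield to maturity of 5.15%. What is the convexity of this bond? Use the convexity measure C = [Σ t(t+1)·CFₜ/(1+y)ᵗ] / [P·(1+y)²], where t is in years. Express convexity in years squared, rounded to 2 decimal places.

With y = 0.0515:
  t   CF        PV=CF/(1+0.0515)^t    t·PV        t(t+1)·PV
  1        36.25        34.4746        34.4746          68.9491
  2        36.25        32.7861        65.5722         196.7165
  3        36.25        31.1803        93.5409         374.1635
  4        36.25        29.6532       118.6126         593.0631
  5       536.25       417.1775     2,085.8877      12,515.3262
  Σ                    545.2716     2,398.0879      13,748.2184
P = 545.2716.
Convexity = Σ t(t+1)·PV / [P·(1+y)²] = 13,748.2184 / (545.2716 × 1.105652) = 22.80421.

22.80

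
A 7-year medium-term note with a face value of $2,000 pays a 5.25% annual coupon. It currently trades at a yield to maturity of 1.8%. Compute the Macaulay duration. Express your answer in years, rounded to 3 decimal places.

Periodic yield y = 0.018. Discount each cash flow and weight by its year:
  t   CF        PV=CF/(1+0.018)^t    t·PV
  1       105.00       103.1434       103.1434
  2       105.00       101.3197       202.6393
  3       105.00        99.5282       298.5845
  4       105.00        97.7683       391.0733
  5       105.00        96.0396       480.1981
  6       105.00        94.3415       566.0488
  7     2,105.00     1,857.8800    13,005.1598
  Σ                  2,450.0206    15,046.8473
Price P = Σ PV = 2,450.0206.
Macaulay duration = Σ(t·PV) / P = 15,046.8473 / 2,450.0206 = 6.14152 years.

6.142 years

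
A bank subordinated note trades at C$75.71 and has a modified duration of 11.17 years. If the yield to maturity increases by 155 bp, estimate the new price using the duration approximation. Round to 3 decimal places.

C$62.602

Duration approximation: ΔP/P ≈ -D_mod · Δy = -11.17 × (+0.0155) = -0.173135.
New price ≈ 75.71 × (1 - 0.173135) = 62.60194915.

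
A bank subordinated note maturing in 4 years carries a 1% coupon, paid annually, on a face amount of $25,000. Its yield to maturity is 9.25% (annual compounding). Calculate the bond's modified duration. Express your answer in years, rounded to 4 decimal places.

Periodic yield y = 0.0925. First find Macaulay duration:
  t   CF        PV=CF/(1+0.0925)^t    t·PV
  1       250.00       228.8330       228.8330
  2       250.00       209.4581       418.9162
  3       250.00       191.7236       575.1709
  4    25,250.00    17,724.5656    70,898.2624
  Σ                 18,354.5803    72,121.1824
P = 18,354.5803; Macaulay duration = 72,121.1824 / 18,354.5803 = 3.92933 years.
Modified duration = D_Mac / (1 + y) = 3.92933 / 1.0925 = 3.59664 years.

3.5966 years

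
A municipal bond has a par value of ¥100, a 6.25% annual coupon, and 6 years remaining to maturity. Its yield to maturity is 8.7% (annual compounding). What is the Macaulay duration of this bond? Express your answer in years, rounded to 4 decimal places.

Periodic yield y = 0.087. Discount each cash flow and weight by its year:
  t   CF        PV=CF/(1+0.087)^t    t·PV
  1         6.25         5.7498         5.7498
  2         6.25         5.2896        10.5792
  3         6.25         4.8662        14.5986
  4         6.25         4.4767        17.9070
  5         6.25         4.1184        20.5922
  6       106.25        64.4098       386.4586
  Σ                     88.9105       455.8853
Price P = Σ PV = 88.9105.
Macaulay duration = Σ(t·PV) / P = 455.8853 / 88.9105 = 5.12746 years.

5.1275 years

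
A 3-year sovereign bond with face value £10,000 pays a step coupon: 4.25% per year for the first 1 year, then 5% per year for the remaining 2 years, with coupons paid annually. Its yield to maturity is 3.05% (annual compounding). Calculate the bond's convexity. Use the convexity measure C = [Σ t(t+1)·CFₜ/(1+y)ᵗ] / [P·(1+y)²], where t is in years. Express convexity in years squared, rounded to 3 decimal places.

With y = 0.0305:
  t   CF        PV=CF/(1+0.0305)^t    t·PV        t(t+1)·PV
  1       425.00       412.4212       412.4212         824.8423
  2       500.00       470.8407       941.6814       2,825.0443
  3    10,500.00     9,595.0073    28,785.0220     115,140.0879
  Σ                 10,478.2692    30,139.1246     118,789.9745
P = 10,478.2692.
Convexity = Σ t(t+1)·PV / [P·(1+y)²] = 118,789.9745 / (10,478.2692 × 1.061930) = 10.67565.

10.676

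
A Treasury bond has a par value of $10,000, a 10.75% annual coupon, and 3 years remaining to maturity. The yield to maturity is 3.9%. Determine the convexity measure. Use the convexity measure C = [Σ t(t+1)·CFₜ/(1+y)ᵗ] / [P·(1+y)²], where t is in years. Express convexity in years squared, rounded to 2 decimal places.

With y = 0.039:
  t   CF        PV=CF/(1+0.039)^t    t·PV        t(t+1)·PV
  1     1,075.00     1,034.6487     1,034.6487       2,069.2974
  2     1,075.00       995.8120     1,991.6241       5,974.8722
  3    11,075.00     9,874.0902    29,622.2707     118,489.0830
  Σ                 11,904.5510    32,648.5435     126,533.2525
P = 11,904.5510.
Convexity = Σ t(t+1)·PV / [P·(1+y)²] = 126,533.2525 / (11,904.5510 × 1.079521) = 9.84602.

9.85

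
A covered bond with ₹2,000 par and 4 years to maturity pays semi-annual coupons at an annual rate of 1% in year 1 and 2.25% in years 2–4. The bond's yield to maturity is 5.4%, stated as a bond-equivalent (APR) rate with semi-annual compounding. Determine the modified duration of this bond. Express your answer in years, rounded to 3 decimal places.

Periodic yield y = 0.027. First find Macaulay duration:
  t   CF        PV=CF/(1+0.027)^t    t·PV
  1        10.00         9.7371         9.7371
  2        10.00         9.4811        18.9622
  3        22.50        20.7717        62.3150
  4        22.50        20.2256        80.9023
  5        22.50        19.6938        98.4692
  6        22.50        19.1761       115.0565
  7        22.50        18.6719       130.7036
  8     2,022.50     1,634.2744    13,074.1953
  Σ                  1,752.0317    13,590.3411
P = 1,752.0317; Macaulay duration = 13,590.3411 / 1,752.0317 = 7.75690 half-year periods = 3.87845 years.
Modified duration = D_Mac / (1 + y) = 3.87845 / 1.027 = 3.77649 years.

3.776 years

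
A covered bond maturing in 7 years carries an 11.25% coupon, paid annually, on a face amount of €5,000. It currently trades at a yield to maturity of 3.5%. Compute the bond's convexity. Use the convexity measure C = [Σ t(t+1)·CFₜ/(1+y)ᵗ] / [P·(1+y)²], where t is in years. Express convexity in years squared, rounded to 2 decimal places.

37.80

With y = 0.035:
  t   CF        PV=CF/(1+0.035)^t    t·PV        t(t+1)·PV
  1       562.50       543.4783       543.4783       1,086.9565
  2       562.50       525.0998     1,050.1995       3,150.5986
  3       562.50       507.3428     1,522.0283       6,088.1133
  4       562.50       490.1863     1,960.7450       9,803.7251
  5       562.50       473.6099     2,368.0495      14,208.2972
  6       562.50       457.5941     2,745.5647      19,218.9527
  7     5,562.50     4,372.0747    30,604.5230     244,836.1843
  Σ                  7,369.3858    40,794.5884     298,392.8276
P = 7,369.3858.
Convexity = Σ t(t+1)·PV / [P·(1+y)²] = 298,392.8276 / (7,369.3858 × 1.071225) = 37.79866.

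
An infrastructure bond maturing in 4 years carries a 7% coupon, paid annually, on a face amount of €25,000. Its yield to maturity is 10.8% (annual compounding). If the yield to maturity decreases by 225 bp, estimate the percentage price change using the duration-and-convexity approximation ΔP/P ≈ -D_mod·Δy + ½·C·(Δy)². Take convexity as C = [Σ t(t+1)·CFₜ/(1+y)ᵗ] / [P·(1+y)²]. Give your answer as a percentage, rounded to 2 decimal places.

+7.66%

With y = 0.108:
  t   CF        PV=CF/(1+0.108)^t    t·PV        t(t+1)·PV
  1     1,750.00     1,579.4224     1,579.4224       3,158.8448
  2     1,750.00     1,425.4715     2,850.9429       8,552.8288
  3     1,750.00     1,286.5266     3,859.5798      15,438.3191
  4    26,750.00    17,748.6263    70,994.5051     354,972.5255
  Σ                 22,040.0467    79,284.4502     382,122.5182
P = 22,040.0467; D_Mac = 3.59729 yrs; D_mod = 3.24665 yrs; C = 14.12247.
Duration effect: -3.24665 × (-0.0225) = +0.073050
Convexity effect: 0.5 × 14.12247 × (-0.0225)² = +0.0035747
ΔP/P ≈ +0.073050 + 0.0035747 = +0.076624 = +7.6624%.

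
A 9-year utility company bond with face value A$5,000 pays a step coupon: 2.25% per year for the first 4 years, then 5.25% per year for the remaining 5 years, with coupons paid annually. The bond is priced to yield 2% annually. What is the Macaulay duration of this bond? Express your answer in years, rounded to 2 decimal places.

8.11 years

Periodic yield y = 0.02. Discount each cash flow and weight by its year:
  t   CF        PV=CF/(1+0.02)^t    t·PV
  1       112.50       110.2941       110.2941
  2       112.50       108.1315       216.2630
  3       112.50       106.0113       318.0338
  4       112.50       103.9326       415.7304
  5       262.50       237.7543     1,188.7717
  6       262.50       233.0925     1,398.5549
  7       262.50       228.5220     1,599.6543
  8       262.50       224.0412     1,792.3298
  9     5,262.50     4,403.4246    39,630.8213
  Σ                  5,755.2042    46,670.4533
Price P = Σ PV = 5,755.2042.
Macaulay duration = Σ(t·PV) / P = 46,670.4533 / 5,755.2042 = 8.10926 years.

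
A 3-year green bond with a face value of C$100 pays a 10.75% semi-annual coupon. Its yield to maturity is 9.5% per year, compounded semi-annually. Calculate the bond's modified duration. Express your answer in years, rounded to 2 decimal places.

Periodic yield y = 0.0475. First find Macaulay duration:
  t   CF        PV=CF/(1+0.0475)^t    t·PV
  1        5.375         5.1313         5.1313
  2        5.375         4.8986         9.7972
  3        5.375         4.6765        14.0294
  4        5.375         4.4644        17.8576
  5        5.375         4.2619        21.3097
  6      105.375        79.7652       478.5911
  Σ                    103.1978       546.7162
P = 103.1978; Macaulay duration = 546.7162 / 103.1978 = 5.29775 half-year periods = 2.64887 years.
Modified duration = D_Mac / (1 + y) = 2.64887 / 1.0475 = 2.52876 years.

2.53 years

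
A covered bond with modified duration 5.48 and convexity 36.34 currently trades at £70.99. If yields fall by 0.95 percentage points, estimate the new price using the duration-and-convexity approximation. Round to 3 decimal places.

Duration effect: -D_mod·Δy = -5.48 × (-0.0095) = +0.052060
Convexity effect: ½·C·(Δy)² = 0.5 × 36.34 × (-0.0095)² = +0.0016398425
ΔP/P ≈ +0.052060 + 0.0016398425 = +0.0536998425
New price ≈ 70.99 × (1 + 0.0536998425) = 74.802151819075.

£74.802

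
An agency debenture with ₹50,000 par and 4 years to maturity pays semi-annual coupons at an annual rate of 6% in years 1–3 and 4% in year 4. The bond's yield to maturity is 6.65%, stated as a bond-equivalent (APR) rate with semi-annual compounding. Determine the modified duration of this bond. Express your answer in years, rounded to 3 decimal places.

3.492 years

Periodic yield y = 0.03325. First find Macaulay duration:
  t   CF        PV=CF/(1+0.03325)^t    t·PV
  1     1,500.00     1,451.7300     1,451.7300
  2     1,500.00     1,405.0133     2,810.0266
  3     1,500.00     1,359.7999     4,079.3998
  4     1,500.00     1,316.0416     5,264.1662
  5     1,500.00     1,273.6913     6,368.4566
  6     1,500.00     1,232.7039     7,396.2235
  7     1,000.00       795.3570     5,567.4989
  8    51,000.00    39,257.8819   314,063.0554
  Σ                 48,092.2189   347,000.5570
P = 48,092.2189; Macaulay duration = 347,000.5570 / 48,092.2189 = 7.21532 half-year periods = 3.60766 years.
Modified duration = D_Mac / (1 + y) = 3.60766 / 1.03325 = 3.49156 years.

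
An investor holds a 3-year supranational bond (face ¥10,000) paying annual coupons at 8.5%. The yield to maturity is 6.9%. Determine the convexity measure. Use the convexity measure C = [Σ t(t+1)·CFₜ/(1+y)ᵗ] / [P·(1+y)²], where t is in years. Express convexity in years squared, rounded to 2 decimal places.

9.46

With y = 0.069:
  t   CF        PV=CF/(1+0.069)^t    t·PV        t(t+1)·PV
  1       850.00       795.1356       795.1356       1,590.2713
  2       850.00       743.8126     1,487.6251       4,462.8754
  3    10,850.00     8,881.7107    26,645.1321     106,580.5283
  Σ                 10,420.6589    28,927.8929     112,633.6750
P = 10,420.6589.
Convexity = Σ t(t+1)·PV / [P·(1+y)²] = 112,633.6750 / (10,420.6589 × 1.142761) = 9.45840.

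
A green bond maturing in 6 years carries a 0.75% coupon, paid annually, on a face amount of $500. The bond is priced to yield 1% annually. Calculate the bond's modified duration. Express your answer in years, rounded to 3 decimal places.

5.830 years

Periodic yield y = 0.01. First find Macaulay duration:
  t   CF        PV=CF/(1+0.01)^t    t·PV
  1         3.75         3.7129         3.7129
  2         3.75         3.6761         7.3522
  3         3.75         3.6397        10.9191
  4         3.75         3.6037        14.4147
  5         3.75         3.5680        17.8400
  6       503.75       474.5553     2,847.3317
  Σ                    492.7557     2,901.5706
P = 492.7557; Macaulay duration = 2,901.5706 / 492.7557 = 5.88846 years.
Modified duration = D_Mac / (1 + y) = 5.88846 / 1.01 = 5.83016 years.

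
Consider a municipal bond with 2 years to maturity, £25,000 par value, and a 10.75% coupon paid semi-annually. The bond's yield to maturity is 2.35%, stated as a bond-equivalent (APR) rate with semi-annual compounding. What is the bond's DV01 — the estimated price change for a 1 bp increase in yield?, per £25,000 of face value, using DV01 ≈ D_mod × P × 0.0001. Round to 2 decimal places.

Periodic yield y = 0.01175.
  t   CF        PV=CF/(1+0.01175)^t    t·PV
  1     1,343.75     1,328.1443     1,328.1443
  2     1,343.75     1,312.7198     2,625.4397
  3     1,343.75     1,297.4745     3,892.4236
  4    26,343.75    25,141.1271   100,564.5085
  Σ                 29,079.4658   108,410.5161
P = 29,079.4658; D_Mac = 3.72808 half-year periods = 1.86404 yrs; D_mod = 1.84239 yrs.
DV01 ≈ 1.84239 × 29,079.4658 × 0.0001 = 5.357574.

£5.36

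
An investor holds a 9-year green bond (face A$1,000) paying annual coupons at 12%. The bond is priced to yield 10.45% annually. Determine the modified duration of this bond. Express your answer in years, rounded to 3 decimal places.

5.519 years

Periodic yield y = 0.1045. First find Macaulay duration:
  t   CF        PV=CF/(1+0.1045)^t    t·PV
  1       120.00       108.6464       108.6464
  2       120.00        98.3671       196.7342
  3       120.00        89.0603       267.1809
  4       120.00        80.6340       322.5361
  5       120.00        73.0050       365.0250
  6       120.00        66.0978       396.5867
  7       120.00        59.8441       418.9086
  8       120.00        54.1821       433.4565
  9     1,120.00       457.8535     4,120.6815
  Σ                  1,087.6903     6,629.7559
P = 1,087.6903; Macaulay duration = 6,629.7559 / 1,087.6903 = 6.09526 years.
Modified duration = D_Mac / (1 + y) = 6.09526 / 1.1045 = 5.51857 years.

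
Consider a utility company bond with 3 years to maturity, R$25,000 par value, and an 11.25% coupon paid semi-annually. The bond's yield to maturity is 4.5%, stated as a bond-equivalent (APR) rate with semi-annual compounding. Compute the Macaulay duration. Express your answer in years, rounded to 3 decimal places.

2.663 years

Periodic yield y = 0.0225. Discount each cash flow and weight by its period:
  t   CF        PV=CF/(1+0.0225)^t    t·PV
  1     1,406.25     1,375.3056     1,375.3056
  2     1,406.25     1,345.0422     2,690.0843
  3     1,406.25     1,315.4447     3,946.3340
  4     1,406.25     1,286.4985     5,145.9938
  5     1,406.25     1,258.1892     6,290.9460
  6    26,406.25    23,106.1097   138,636.6581
  Σ                 29,686.5898   158,085.3219
Price P = Σ PV = 29,686.5898.
Macaulay duration = Σ(t·PV) / P = 158,085.3219 / 29,686.5898 = 5.32514 half-year periods.
In years: 5.32514 / 2 = 2.66257 years.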